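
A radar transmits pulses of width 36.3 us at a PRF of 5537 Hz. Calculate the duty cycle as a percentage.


DC = 36.3e-6 * 5537 * 100 = 20.1%

20.1%


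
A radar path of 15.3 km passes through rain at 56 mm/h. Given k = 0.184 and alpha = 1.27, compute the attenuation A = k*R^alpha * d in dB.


gamma = 0.184 * 56^1.27 = 30.55038 dB/km
A = 30.55038 * 15.3 = 467.42 dB

467.42 dB


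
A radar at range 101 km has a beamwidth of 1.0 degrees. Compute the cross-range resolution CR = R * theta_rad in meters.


BW_rad = 0.017453293
CR = 101000 * 0.017453293 = 1762.8 m

1762.8 m


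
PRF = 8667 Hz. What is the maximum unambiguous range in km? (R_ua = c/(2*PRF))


R_ua = 3e8 / (2 * 8667) = 17307.0 m = 17.3 km

17.3 km


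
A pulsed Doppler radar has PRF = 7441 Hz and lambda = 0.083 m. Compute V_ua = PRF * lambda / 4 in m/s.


V_ua = 7441 * 0.083 / 4 = 154.4 m/s

154.4 m/s


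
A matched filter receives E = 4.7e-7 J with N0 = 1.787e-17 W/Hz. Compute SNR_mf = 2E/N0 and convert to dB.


SNR_lin = 2 * 4.7e-7 / 1.787e-17 = 5.26e10
SNR_dB = 10*log10(5.26e10) = 107.2 dB

107.2 dB


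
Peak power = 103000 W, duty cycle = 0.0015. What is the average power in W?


P_avg = 103000 * 0.0015 = 154.5 W

154.5 W


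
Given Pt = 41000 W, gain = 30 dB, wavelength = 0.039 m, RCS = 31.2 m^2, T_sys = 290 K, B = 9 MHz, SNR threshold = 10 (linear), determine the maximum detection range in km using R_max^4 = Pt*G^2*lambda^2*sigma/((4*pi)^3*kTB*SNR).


G_lin = 10^(30/10) = 1000.0
R^4 = 41000 * 1000.0^2 * 0.039^2 * 31.2 / ((4*pi)^3 * 1.38e-23 * 290 * 9000000.0 * 10)
R^4 = 2.72219e18 m^4
R_max = (2.72219e18)^(1/4) = 40619.0 m = 40.6 km

40.6 km


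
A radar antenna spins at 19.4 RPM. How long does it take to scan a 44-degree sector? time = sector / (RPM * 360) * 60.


t = 44 / (19.4 * 360) * 60 = 0.38 s

0.38 s


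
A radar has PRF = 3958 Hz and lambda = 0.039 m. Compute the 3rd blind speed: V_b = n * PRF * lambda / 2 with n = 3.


V_blind = 3 * 3958 * 0.039 / 2 = 231.5 m/s

231.5 m/s


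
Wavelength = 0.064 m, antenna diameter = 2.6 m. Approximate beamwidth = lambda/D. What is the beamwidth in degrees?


BW_rad = 0.064 / 2.6 = 0.024615
BW_deg = 1.41 degrees

1.41 degrees


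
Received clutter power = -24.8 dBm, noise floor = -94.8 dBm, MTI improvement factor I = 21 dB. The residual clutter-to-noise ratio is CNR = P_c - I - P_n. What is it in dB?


CNR = -24.8 - 21 - (-94.8) = 49.0 dB

49.0 dB


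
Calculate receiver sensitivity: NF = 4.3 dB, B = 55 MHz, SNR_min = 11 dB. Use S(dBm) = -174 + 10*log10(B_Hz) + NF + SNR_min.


10*log10(55000000.0) = 77.4
S = -174 + 77.4 + 4.3 + 11 = -81.3 dBm

-81.3 dBm


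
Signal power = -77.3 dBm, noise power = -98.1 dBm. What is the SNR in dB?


SNR = -77.3 - (-98.1) = 20.8 dB

20.8 dB


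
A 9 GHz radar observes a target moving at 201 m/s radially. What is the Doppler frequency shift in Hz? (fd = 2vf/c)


fd = 2 * 201 * 9000000000.0 / 3e8 = 12060.0 Hz

12060.0 Hz


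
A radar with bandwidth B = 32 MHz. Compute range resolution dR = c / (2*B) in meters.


dR = 3e8 / (2 * 32000000.0) = 4.69 m

4.69 m


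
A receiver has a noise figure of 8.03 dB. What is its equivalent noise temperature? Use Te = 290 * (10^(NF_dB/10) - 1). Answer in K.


NF_lin = 10^(8.03/10) = 6.353309
Te = 290 * (6.353309 - 1) = 1552.5 K

1552.5 K


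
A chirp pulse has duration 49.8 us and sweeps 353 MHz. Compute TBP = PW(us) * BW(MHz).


TBP = 49.8 * 353 = 17579.4

17579.4


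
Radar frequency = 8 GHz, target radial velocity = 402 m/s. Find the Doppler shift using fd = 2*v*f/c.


fd = 2 * 402 * 8000000000.0 / 3e8 = 21440.0 Hz

21440.0 Hz


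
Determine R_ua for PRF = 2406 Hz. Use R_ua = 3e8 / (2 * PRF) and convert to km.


R_ua = 3e8 / (2 * 2406) = 62344.1 m = 62.3 km

62.3 km


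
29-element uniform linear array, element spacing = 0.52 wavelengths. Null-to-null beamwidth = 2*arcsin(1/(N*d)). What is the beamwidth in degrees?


1/(N*d) = 1/(29*0.52) = 0.066313
BW = 2*arcsin(0.066313) = 7.6 degrees

7.6 degrees


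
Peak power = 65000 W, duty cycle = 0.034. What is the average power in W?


P_avg = 65000 * 0.034 = 2210.0 W

2210.0 W


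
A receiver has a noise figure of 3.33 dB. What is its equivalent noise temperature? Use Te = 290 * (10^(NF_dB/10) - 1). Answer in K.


NF_lin = 10^(3.33/10) = 2.152782
Te = 290 * (2.152782 - 1) = 334.3 K

334.3 K


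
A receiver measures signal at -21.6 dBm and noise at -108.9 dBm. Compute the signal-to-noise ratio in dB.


SNR = -21.6 - (-108.9) = 87.3 dB

87.3 dB


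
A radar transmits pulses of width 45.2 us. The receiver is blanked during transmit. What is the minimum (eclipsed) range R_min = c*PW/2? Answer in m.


R_min = 3e8 * 45.2e-6 / 2 = 6780.0 m

6780.0 m


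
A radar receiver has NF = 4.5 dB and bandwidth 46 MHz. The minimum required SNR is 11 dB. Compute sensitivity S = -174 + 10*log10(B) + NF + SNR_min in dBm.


10*log10(46000000.0) = 76.63
S = -174 + 76.63 + 4.5 + 11 = -81.9 dBm

-81.9 dBm


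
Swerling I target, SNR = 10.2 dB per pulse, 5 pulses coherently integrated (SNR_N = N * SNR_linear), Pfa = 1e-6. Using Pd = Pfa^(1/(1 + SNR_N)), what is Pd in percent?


SNR_lin = 10^(10.2/10) = 10.47129
SNR_N = 5 * 10.47129 = 52.35645
1/(1 + SNR_N) = 1/53.35645 = 0.0187419
Pd = (1e-6)^0.0187419 = 0.77188
Pd = 77.2%

77.2%


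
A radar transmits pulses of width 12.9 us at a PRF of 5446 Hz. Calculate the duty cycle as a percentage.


DC = 12.9e-6 * 5446 * 100 = 7.03%

7.03%


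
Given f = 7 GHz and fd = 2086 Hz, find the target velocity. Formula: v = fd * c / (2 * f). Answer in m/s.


v = 2086 * 3e8 / (2 * 7000000000.0) = 44.7 m/s

44.7 m/s


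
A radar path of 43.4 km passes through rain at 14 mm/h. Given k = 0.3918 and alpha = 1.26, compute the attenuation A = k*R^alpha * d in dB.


gamma = 0.3918 * 14^1.26 = 10.89396 dB/km
A = 10.89396 * 43.4 = 472.8 dB

472.8 dB


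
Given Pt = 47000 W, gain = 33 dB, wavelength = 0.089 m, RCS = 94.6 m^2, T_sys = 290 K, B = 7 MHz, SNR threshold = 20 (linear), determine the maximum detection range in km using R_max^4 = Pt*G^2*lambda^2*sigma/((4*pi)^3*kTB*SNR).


G_lin = 10^(33/10) = 1995.262315
R^4 = 47000 * 1995.262315^2 * 0.089^2 * 94.6 / ((4*pi)^3 * 1.38e-23 * 290 * 7000000.0 * 20)
R^4 = 1.26106e20 m^4
R_max = (1.26106e20)^(1/4) = 105970.2 m = 106.0 km

106.0 km


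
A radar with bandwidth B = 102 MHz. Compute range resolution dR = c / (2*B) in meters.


dR = 3e8 / (2 * 102000000.0) = 1.47 m

1.47 m


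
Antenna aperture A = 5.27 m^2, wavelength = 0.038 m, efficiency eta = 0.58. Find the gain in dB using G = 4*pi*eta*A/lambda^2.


G_linear = 4*pi*0.58*5.27/0.038^2 = 26599.98
G_dB = 10*log10(26599.98) = 44.2 dB

44.2 dB


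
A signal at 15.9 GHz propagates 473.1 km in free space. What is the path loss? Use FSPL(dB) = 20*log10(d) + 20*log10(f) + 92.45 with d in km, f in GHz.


20*log10(473.1) = 53.5
20*log10(15.9) = 24.03
FSPL = 170.0 dB

170.0 dB


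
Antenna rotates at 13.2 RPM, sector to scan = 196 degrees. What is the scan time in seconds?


t = 196 / (13.2 * 360) * 60 = 2.47 s

2.47 s


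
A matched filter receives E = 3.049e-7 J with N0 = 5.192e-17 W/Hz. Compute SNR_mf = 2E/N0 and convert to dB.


SNR_lin = 2 * 3.049e-7 / 5.192e-17 = 1.174e10
SNR_dB = 10*log10(1.174e10) = 100.7 dB

100.7 dB


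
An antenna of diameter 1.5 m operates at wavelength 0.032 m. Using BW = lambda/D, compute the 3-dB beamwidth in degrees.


BW_rad = 0.032 / 1.5 = 0.021333
BW_deg = 1.22 degrees

1.22 degrees


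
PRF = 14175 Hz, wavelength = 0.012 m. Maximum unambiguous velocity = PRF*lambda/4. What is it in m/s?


V_ua = 14175 * 0.012 / 4 = 42.5 m/s

42.5 m/s


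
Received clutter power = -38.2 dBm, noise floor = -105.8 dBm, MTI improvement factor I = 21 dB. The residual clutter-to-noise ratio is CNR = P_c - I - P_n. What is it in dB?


CNR = -38.2 - 21 - (-105.8) = 46.6 dB

46.6 dB


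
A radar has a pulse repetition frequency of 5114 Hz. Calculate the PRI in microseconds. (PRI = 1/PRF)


PRI = 1/5114 = 0.0001955417 s = 195.5 us

195.5 us


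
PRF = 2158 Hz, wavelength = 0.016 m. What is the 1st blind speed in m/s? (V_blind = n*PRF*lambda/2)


V_blind = 1 * 2158 * 0.016 / 2 = 17.3 m/s

17.3 m/s


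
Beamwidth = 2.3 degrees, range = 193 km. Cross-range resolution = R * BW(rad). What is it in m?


BW_rad = 0.040142573
CR = 193000 * 0.040142573 = 7747.5 m

7747.5 m


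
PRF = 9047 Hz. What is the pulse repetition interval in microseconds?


PRI = 1/9047 = 0.0001105339 s = 110.5 us

110.5 us


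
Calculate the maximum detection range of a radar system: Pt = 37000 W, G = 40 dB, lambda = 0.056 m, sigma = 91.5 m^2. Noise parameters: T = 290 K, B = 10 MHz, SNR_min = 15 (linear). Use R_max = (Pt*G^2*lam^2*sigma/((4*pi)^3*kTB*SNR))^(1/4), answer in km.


G_lin = 10^(40/10) = 10000.0
R^4 = 37000 * 10000.0^2 * 0.056^2 * 91.5 / ((4*pi)^3 * 1.38e-23 * 290 * 10000000.0 * 15)
R^4 = 8.91253e20 m^4
R_max = (8.91253e20)^(1/4) = 172782.7 m = 172.8 km

172.8 km


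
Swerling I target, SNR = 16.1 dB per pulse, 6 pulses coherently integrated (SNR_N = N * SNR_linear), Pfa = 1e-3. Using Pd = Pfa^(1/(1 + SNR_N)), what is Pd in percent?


SNR_lin = 10^(16.1/10) = 40.73803
SNR_N = 6 * 40.73803 = 244.42818
1/(1 + SNR_N) = 1/245.42818 = 0.0040745
Pd = (1e-3)^0.0040745 = 0.97225
Pd = 97.2%

97.2%


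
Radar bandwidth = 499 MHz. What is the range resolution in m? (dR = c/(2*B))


dR = 3e8 / (2 * 499000000.0) = 0.3 m

0.3 m


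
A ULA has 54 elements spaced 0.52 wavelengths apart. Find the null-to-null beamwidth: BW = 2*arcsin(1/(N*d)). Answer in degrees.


1/(N*d) = 1/(54*0.52) = 0.035613
BW = 2*arcsin(0.035613) = 4.1 degrees

4.1 degrees


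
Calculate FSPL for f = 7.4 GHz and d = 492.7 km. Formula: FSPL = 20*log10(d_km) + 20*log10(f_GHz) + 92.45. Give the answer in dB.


20*log10(492.7) = 53.85
20*log10(7.4) = 17.38
FSPL = 163.7 dB

163.7 dB


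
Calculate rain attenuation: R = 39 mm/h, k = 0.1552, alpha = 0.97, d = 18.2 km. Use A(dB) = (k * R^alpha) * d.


gamma = 0.1552 * 39^0.97 = 5.42281 dB/km
A = 5.42281 * 18.2 = 98.7 dB

98.7 dB


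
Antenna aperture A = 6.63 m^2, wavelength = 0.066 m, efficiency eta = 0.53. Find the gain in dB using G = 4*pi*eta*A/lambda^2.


G_linear = 4*pi*0.53*6.63/0.066^2 = 10137.05
G_dB = 10*log10(10137.05) = 40.1 dB

40.1 dB


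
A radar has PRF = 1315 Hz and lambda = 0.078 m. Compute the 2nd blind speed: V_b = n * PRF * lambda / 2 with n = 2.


V_blind = 2 * 1315 * 0.078 / 2 = 102.6 m/s

102.6 m/s


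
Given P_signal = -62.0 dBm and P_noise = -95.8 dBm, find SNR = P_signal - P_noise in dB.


SNR = -62.0 - (-95.8) = 33.8 dB

33.8 dB


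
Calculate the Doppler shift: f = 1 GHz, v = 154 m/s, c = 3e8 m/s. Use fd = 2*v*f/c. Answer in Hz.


fd = 2 * 154 * 1000000000.0 / 3e8 = 1026.7 Hz

1026.7 Hz


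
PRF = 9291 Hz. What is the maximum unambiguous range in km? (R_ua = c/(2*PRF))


R_ua = 3e8 / (2 * 9291) = 16144.7 m = 16.1 km

16.1 km


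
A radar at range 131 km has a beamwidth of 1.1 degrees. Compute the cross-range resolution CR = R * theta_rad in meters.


BW_rad = 0.019198622
CR = 131000 * 0.019198622 = 2515.0 m

2515.0 m


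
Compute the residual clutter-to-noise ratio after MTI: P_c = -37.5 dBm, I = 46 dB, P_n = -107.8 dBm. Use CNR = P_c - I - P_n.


CNR = -37.5 - 46 - (-107.8) = 24.3 dB

24.3 dB


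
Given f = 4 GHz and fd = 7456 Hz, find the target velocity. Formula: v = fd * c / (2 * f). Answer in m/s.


v = 7456 * 3e8 / (2 * 4000000000.0) = 279.6 m/s

279.6 m/s


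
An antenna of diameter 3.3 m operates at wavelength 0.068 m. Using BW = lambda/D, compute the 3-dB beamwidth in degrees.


BW_rad = 0.068 / 3.3 = 0.020606
BW_deg = 1.18 degrees

1.18 degrees


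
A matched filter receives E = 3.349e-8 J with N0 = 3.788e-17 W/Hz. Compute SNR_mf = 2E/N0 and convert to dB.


SNR_lin = 2 * 3.349e-8 / 3.788e-17 = 1.768e9
SNR_dB = 10*log10(1.768e9) = 92.5 dB

92.5 dB


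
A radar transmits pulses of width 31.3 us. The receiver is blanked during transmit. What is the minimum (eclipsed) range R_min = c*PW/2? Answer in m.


R_min = 3e8 * 31.3e-6 / 2 = 4695.0 m

4695.0 m


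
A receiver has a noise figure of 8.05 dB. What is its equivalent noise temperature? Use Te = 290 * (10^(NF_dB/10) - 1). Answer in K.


NF_lin = 10^(8.05/10) = 6.382635
Te = 290 * (6.382635 - 1) = 1561.0 K

1561.0 K


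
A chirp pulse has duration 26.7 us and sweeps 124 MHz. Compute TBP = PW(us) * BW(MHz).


TBP = 26.7 * 124 = 3310.8

3310.8


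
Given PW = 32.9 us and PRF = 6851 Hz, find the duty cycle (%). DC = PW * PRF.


DC = 32.9e-6 * 6851 * 100 = 22.54%

22.54%


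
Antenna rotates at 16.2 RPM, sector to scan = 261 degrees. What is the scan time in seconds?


t = 261 / (16.2 * 360) * 60 = 2.69 s

2.69 s


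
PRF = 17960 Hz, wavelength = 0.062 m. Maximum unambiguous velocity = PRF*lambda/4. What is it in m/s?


V_ua = 17960 * 0.062 / 4 = 278.4 m/s

278.4 m/s


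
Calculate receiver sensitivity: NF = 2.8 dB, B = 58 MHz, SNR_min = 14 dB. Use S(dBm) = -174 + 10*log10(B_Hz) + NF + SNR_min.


10*log10(58000000.0) = 77.63
S = -174 + 77.63 + 2.8 + 14 = -79.6 dBm

-79.6 dBm


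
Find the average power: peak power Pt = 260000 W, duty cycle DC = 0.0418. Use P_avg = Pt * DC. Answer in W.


P_avg = 260000 * 0.0418 = 10868.0 W

10868.0 W


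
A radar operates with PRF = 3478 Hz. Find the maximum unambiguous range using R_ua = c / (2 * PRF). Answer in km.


R_ua = 3e8 / (2 * 3478) = 43128.2 m = 43.1 km

43.1 km


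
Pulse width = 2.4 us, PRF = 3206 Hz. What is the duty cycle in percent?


DC = 2.4e-6 * 3206 * 100 = 0.77%

0.77%


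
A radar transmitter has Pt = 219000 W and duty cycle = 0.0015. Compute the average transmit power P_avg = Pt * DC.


P_avg = 219000 * 0.0015 = 328.5 W

328.5 W


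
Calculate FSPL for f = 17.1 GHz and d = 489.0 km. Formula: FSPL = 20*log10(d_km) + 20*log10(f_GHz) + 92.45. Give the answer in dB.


20*log10(489.0) = 53.79
20*log10(17.1) = 24.66
FSPL = 170.9 dB

170.9 dB


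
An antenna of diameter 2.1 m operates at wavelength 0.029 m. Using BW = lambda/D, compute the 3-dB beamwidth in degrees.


BW_rad = 0.029 / 2.1 = 0.01381
BW_deg = 0.79 degrees

0.79 degrees


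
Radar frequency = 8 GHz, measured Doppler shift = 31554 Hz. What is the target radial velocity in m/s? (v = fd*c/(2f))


v = 31554 * 3e8 / (2 * 8000000000.0) = 591.6 m/s

591.6 m/s


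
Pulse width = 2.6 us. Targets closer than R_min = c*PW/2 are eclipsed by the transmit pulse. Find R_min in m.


R_min = 3e8 * 2.6e-6 / 2 = 390.0 m

390.0 m


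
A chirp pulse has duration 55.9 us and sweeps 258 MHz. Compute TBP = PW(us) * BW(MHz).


TBP = 55.9 * 258 = 14422.2

14422.2


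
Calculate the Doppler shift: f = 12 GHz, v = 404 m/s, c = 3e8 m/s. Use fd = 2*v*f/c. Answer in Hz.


fd = 2 * 404 * 12000000000.0 / 3e8 = 32320.0 Hz

32320.0 Hz


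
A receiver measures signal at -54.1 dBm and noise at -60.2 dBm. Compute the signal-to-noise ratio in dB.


SNR = -54.1 - (-60.2) = 6.1 dB

6.1 dB


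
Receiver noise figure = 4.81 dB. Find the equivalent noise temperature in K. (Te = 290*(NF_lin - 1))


NF_lin = 10^(4.81/10) = 3.026913
Te = 290 * (3.026913 - 1) = 587.8 K

587.8 K


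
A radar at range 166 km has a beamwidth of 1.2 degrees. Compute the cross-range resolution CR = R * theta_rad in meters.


BW_rad = 0.020943951
CR = 166000 * 0.020943951 = 3476.7 m

3476.7 m


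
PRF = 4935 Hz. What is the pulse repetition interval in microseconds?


PRI = 1/4935 = 0.0002026342 s = 202.6 us

202.6 us


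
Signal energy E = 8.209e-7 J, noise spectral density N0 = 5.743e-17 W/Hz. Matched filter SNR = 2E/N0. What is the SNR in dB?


SNR_lin = 2 * 8.209e-7 / 5.743e-17 = 2.859e10
SNR_dB = 10*log10(2.859e10) = 104.6 dB

104.6 dB


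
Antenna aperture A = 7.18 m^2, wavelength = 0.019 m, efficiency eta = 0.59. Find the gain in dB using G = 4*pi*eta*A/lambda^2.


G_linear = 4*pi*0.59*7.18/0.019^2 = 147461.66
G_dB = 10*log10(147461.66) = 51.7 dB

51.7 dB


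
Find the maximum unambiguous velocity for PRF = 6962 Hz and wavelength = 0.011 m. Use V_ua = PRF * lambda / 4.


V_ua = 6962 * 0.011 / 4 = 19.1 m/s

19.1 m/s


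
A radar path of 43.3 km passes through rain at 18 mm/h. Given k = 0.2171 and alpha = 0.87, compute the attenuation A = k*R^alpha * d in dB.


gamma = 0.2171 * 18^0.87 = 2.68378 dB/km
A = 2.68378 * 43.3 = 116.21 dB

116.21 dB


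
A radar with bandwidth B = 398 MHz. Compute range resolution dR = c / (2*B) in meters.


dR = 3e8 / (2 * 398000000.0) = 0.38 m

0.38 m


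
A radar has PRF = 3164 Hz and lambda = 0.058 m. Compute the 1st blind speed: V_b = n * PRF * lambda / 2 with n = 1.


V_blind = 1 * 3164 * 0.058 / 2 = 91.8 m/s

91.8 m/s


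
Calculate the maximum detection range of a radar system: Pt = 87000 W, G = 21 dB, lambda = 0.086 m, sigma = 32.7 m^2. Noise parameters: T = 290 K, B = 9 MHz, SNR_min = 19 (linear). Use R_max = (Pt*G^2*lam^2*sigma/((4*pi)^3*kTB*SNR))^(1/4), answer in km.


G_lin = 10^(21/10) = 125.892541
R^4 = 87000 * 125.892541^2 * 0.086^2 * 32.7 / ((4*pi)^3 * 1.38e-23 * 290 * 9000000.0 * 19)
R^4 = 2.45562e17 m^4
R_max = (2.45562e17)^(1/4) = 22260.8 m = 22.3 km

22.3 km


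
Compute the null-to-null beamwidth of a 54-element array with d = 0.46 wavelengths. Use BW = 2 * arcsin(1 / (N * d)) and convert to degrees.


1/(N*d) = 1/(54*0.46) = 0.040258
BW = 2*arcsin(0.040258) = 4.6 degrees

4.6 degrees


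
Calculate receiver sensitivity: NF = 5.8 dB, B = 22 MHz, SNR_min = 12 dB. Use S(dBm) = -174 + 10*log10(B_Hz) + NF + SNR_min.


10*log10(22000000.0) = 73.42
S = -174 + 73.42 + 5.8 + 12 = -82.8 dBm

-82.8 dBm


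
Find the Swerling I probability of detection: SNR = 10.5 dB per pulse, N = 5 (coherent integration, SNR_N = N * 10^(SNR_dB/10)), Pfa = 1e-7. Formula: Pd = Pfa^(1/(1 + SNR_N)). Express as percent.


SNR_lin = 10^(10.5/10) = 11.22018
SNR_N = 5 * 11.22018 = 56.1009
1/(1 + SNR_N) = 1/57.1009 = 0.0175129
Pd = (1e-7)^0.0175129 = 0.75407
Pd = 75.4%

75.4%


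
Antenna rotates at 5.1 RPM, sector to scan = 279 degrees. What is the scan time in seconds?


t = 279 / (5.1 * 360) * 60 = 9.12 s

9.12 s


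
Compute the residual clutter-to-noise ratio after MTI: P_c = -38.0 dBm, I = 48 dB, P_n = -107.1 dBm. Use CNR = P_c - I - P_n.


CNR = -38.0 - 48 - (-107.1) = 21.1 dB

21.1 dB


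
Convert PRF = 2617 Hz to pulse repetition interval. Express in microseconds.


PRI = 1/2617 = 0.0003821169 s = 382.1 us

382.1 us


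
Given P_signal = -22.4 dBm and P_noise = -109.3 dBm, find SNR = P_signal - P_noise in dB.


SNR = -22.4 - (-109.3) = 86.9 dB

86.9 dB


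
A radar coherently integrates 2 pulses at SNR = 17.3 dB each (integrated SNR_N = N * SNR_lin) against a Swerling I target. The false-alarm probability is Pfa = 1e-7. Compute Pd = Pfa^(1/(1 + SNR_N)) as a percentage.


SNR_lin = 10^(17.3/10) = 53.70318
SNR_N = 2 * 53.70318 = 107.40636
1/(1 + SNR_N) = 1/108.40636 = 0.0092246
Pd = (1e-7)^0.0092246 = 0.86184
Pd = 86.2%

86.2%


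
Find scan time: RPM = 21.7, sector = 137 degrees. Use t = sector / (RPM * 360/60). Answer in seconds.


t = 137 / (21.7 * 360) * 60 = 1.05 s

1.05 s


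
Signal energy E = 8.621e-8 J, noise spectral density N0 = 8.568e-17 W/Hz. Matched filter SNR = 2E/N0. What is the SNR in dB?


SNR_lin = 2 * 8.621e-8 / 8.568e-17 = 2.012e9
SNR_dB = 10*log10(2.012e9) = 93.0 dB

93.0 dB


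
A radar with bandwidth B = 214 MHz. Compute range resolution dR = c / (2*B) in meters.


dR = 3e8 / (2 * 214000000.0) = 0.7 m

0.7 m


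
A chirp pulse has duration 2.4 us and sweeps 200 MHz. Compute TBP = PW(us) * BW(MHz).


TBP = 2.4 * 200 = 480.0

480.0


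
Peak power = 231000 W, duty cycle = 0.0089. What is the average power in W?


P_avg = 231000 * 0.0089 = 2055.9 W

2055.9 W


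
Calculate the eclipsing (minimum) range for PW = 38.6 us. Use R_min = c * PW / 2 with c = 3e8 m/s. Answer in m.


R_min = 3e8 * 38.6e-6 / 2 = 5790.0 m

5790.0 m


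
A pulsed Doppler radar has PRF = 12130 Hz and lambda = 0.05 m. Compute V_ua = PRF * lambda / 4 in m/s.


V_ua = 12130 * 0.05 / 4 = 151.6 m/s

151.6 m/s


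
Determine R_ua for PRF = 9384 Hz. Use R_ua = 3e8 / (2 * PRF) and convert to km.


R_ua = 3e8 / (2 * 9384) = 15984.7 m = 16.0 km

16.0 km


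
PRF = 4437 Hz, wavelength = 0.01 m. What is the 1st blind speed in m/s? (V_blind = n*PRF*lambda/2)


V_blind = 1 * 4437 * 0.01 / 2 = 22.2 m/s

22.2 m/s


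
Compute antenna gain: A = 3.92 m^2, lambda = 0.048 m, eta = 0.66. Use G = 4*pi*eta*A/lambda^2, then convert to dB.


G_linear = 4*pi*0.66*3.92/0.048^2 = 14110.99
G_dB = 10*log10(14110.99) = 41.5 dB

41.5 dB


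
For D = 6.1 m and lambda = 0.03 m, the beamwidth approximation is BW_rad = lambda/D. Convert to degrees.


BW_rad = 0.03 / 6.1 = 0.004918
BW_deg = 0.28 degrees

0.28 degrees


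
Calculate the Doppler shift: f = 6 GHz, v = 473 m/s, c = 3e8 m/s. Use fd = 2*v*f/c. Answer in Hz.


fd = 2 * 473 * 6000000000.0 / 3e8 = 18920.0 Hz

18920.0 Hz


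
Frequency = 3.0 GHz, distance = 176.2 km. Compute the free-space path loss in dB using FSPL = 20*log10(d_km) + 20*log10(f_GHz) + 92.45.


20*log10(176.2) = 44.92
20*log10(3.0) = 9.54
FSPL = 146.9 dB

146.9 dB


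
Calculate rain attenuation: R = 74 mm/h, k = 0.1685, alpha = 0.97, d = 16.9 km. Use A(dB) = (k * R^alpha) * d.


gamma = 0.1685 * 74^0.97 = 10.95859 dB/km
A = 10.95859 * 16.9 = 185.2 dB

185.2 dB


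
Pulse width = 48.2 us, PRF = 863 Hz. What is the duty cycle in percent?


DC = 48.2e-6 * 863 * 100 = 4.16%

4.16%


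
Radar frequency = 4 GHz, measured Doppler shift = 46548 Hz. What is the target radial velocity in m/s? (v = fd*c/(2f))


v = 46548 * 3e8 / (2 * 4000000000.0) = 1745.6 m/s

1745.6 m/s


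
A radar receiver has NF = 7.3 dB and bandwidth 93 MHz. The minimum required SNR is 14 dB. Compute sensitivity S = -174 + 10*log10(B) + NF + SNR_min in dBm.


10*log10(93000000.0) = 79.68
S = -174 + 79.68 + 7.3 + 14 = -73.0 dBm

-73.0 dBm


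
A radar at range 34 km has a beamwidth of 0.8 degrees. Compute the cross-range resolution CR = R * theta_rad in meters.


BW_rad = 0.013962634
CR = 34000 * 0.013962634 = 474.7 m

474.7 m


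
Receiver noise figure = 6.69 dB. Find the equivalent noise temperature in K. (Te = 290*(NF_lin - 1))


NF_lin = 10^(6.69/10) = 4.666594
Te = 290 * (4.666594 - 1) = 1063.3 K

1063.3 K


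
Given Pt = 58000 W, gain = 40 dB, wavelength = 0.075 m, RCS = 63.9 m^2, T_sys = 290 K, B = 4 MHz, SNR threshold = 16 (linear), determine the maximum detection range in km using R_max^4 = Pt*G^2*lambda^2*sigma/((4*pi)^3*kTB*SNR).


G_lin = 10^(40/10) = 10000.0
R^4 = 58000 * 10000.0^2 * 0.075^2 * 63.9 / ((4*pi)^3 * 1.38e-23 * 290 * 4000000.0 * 16)
R^4 = 4.10171e21 m^4
R_max = (4.10171e21)^(1/4) = 253070.3 m = 253.1 km

253.1 km


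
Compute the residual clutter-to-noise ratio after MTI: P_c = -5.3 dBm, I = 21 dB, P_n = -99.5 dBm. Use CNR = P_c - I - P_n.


CNR = -5.3 - 21 - (-99.5) = 73.2 dB

73.2 dB


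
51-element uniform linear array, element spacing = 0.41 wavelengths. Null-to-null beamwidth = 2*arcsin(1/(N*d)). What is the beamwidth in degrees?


1/(N*d) = 1/(51*0.41) = 0.047824
BW = 2*arcsin(0.047824) = 5.5 degrees

5.5 degrees


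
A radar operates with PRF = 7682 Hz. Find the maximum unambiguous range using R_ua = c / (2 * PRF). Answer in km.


R_ua = 3e8 / (2 * 7682) = 19526.2 m = 19.5 km

19.5 km


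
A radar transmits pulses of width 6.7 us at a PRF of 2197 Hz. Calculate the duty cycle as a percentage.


DC = 6.7e-6 * 2197 * 100 = 1.47%

1.47%


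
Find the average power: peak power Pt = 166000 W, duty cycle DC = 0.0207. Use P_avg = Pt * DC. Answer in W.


P_avg = 166000 * 0.0207 = 3436.2 W

3436.2 W


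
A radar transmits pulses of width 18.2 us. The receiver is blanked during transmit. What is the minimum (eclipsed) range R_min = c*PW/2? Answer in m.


R_min = 3e8 * 18.2e-6 / 2 = 2730.0 m

2730.0 m


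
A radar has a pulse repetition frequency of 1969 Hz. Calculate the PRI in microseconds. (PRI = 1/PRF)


PRI = 1/1969 = 0.000507872 s = 507.9 us

507.9 us


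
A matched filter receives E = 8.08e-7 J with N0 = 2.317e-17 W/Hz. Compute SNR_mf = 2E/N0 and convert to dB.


SNR_lin = 2 * 8.08e-7 / 2.317e-17 = 6.975e10
SNR_dB = 10*log10(6.975e10) = 108.4 dB

108.4 dB


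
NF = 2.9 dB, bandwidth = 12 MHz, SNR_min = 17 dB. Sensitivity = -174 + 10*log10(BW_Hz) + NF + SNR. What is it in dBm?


10*log10(12000000.0) = 70.79
S = -174 + 70.79 + 2.9 + 17 = -83.3 dBm

-83.3 dBm


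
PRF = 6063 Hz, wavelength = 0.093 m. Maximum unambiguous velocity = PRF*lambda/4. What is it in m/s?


V_ua = 6063 * 0.093 / 4 = 141.0 m/s

141.0 m/s


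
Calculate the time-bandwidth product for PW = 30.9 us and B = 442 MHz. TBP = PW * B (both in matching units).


TBP = 30.9 * 442 = 13657.8

13657.8


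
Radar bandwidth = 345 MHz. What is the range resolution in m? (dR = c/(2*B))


dR = 3e8 / (2 * 345000000.0) = 0.43 m

0.43 m


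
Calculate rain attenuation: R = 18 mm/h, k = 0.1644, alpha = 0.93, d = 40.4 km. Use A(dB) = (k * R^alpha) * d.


gamma = 0.1644 * 18^0.93 = 2.417159 dB/km
A = 2.417159 * 40.4 = 97.65 dB

97.65 dB


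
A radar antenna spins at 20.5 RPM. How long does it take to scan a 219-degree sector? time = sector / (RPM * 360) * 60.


t = 219 / (20.5 * 360) * 60 = 1.78 s

1.78 s


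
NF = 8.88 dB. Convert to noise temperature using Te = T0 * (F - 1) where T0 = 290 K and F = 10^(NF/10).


NF_lin = 10^(8.88/10) = 7.726806
Te = 290 * (7.726806 - 1) = 1950.8 K

1950.8 K


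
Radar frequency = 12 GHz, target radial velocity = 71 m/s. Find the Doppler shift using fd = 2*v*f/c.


fd = 2 * 71 * 12000000000.0 / 3e8 = 5680.0 Hz

5680.0 Hz


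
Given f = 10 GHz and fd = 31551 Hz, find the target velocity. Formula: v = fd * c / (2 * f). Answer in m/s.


v = 31551 * 3e8 / (2 * 10000000000.0) = 473.3 m/s

473.3 m/s


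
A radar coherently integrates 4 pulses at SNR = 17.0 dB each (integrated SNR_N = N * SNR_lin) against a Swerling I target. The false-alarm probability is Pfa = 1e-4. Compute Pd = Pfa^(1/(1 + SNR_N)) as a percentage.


SNR_lin = 10^(17.0/10) = 50.11872
SNR_N = 4 * 50.11872 = 200.47488
1/(1 + SNR_N) = 1/201.47488 = 0.0049634
Pd = (1e-4)^0.0049634 = 0.95531
Pd = 95.5%

95.5%


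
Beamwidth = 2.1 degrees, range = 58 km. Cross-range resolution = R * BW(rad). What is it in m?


BW_rad = 0.036651914
CR = 58000 * 0.036651914 = 2125.8 m

2125.8 m


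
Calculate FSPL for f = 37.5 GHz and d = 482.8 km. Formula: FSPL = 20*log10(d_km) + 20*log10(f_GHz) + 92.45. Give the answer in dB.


20*log10(482.8) = 53.68
20*log10(37.5) = 31.48
FSPL = 177.6 dB

177.6 dB


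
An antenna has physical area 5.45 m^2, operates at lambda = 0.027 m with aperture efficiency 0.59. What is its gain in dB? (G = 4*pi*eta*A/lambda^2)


G_linear = 4*pi*0.59*5.45/0.027^2 = 55428.21
G_dB = 10*log10(55428.21) = 47.4 dB

47.4 dB


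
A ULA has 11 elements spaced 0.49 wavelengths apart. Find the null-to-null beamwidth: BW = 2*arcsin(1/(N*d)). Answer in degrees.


1/(N*d) = 1/(11*0.49) = 0.185529
BW = 2*arcsin(0.185529) = 21.4 degrees

21.4 degrees


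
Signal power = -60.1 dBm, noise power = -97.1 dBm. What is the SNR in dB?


SNR = -60.1 - (-97.1) = 37.0 dB

37.0 dB


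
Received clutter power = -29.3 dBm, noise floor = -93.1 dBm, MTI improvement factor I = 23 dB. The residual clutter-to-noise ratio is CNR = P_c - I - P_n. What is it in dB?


CNR = -29.3 - 23 - (-93.1) = 40.8 dB

40.8 dB


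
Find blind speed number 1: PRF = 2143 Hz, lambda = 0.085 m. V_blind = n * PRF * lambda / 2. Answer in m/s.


V_blind = 1 * 2143 * 0.085 / 2 = 91.1 m/s

91.1 m/s


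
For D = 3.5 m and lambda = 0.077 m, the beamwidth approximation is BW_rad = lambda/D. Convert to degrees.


BW_rad = 0.077 / 3.5 = 0.022
BW_deg = 1.26 degrees

1.26 degrees


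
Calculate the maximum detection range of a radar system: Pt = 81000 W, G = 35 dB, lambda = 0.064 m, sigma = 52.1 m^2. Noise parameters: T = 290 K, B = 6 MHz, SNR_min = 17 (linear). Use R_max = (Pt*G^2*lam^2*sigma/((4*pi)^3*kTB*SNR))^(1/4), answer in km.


G_lin = 10^(35/10) = 3162.27766
R^4 = 81000 * 3162.27766^2 * 0.064^2 * 52.1 / ((4*pi)^3 * 1.38e-23 * 290 * 6000000.0 * 17)
R^4 = 2.13391e20 m^4
R_max = (2.13391e20)^(1/4) = 120863.2 m = 120.9 km

120.9 km


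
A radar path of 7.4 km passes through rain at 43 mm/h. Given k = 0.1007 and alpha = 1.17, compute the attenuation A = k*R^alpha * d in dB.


gamma = 0.1007 * 43^1.17 = 8.207059 dB/km
A = 8.207059 * 7.4 = 60.73 dB

60.73 dB


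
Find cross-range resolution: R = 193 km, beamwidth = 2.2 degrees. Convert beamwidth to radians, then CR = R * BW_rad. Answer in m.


BW_rad = 0.038397244
CR = 193000 * 0.038397244 = 7410.7 m

7410.7 m


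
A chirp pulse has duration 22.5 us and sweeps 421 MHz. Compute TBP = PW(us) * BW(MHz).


TBP = 22.5 * 421 = 9472.5

9472.5


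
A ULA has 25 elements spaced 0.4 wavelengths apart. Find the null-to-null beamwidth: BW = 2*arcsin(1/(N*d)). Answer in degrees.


1/(N*d) = 1/(25*0.4) = 0.1
BW = 2*arcsin(0.1) = 11.5 degrees

11.5 degrees


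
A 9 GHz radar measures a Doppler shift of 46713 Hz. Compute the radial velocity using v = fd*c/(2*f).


v = 46713 * 3e8 / (2 * 9000000000.0) = 778.6 m/s

778.6 m/s


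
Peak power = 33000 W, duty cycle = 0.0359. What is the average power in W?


P_avg = 33000 * 0.0359 = 1184.7 W

1184.7 W


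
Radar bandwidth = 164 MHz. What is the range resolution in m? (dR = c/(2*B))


dR = 3e8 / (2 * 164000000.0) = 0.91 m

0.91 m


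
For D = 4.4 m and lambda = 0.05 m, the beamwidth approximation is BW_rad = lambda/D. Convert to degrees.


BW_rad = 0.05 / 4.4 = 0.011364
BW_deg = 0.65 degrees

0.65 degrees


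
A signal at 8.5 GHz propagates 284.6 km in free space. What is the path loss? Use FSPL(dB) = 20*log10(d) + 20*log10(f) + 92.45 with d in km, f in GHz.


20*log10(284.6) = 49.08
20*log10(8.5) = 18.59
FSPL = 160.1 dB

160.1 dB


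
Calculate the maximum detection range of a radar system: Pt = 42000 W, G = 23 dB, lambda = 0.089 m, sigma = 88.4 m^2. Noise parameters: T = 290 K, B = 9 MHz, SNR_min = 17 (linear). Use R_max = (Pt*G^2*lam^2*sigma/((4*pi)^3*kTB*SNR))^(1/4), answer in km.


G_lin = 10^(23/10) = 199.526231
R^4 = 42000 * 199.526231^2 * 0.089^2 * 88.4 / ((4*pi)^3 * 1.38e-23 * 290 * 9000000.0 * 17)
R^4 = 9.6357e17 m^4
R_max = (9.6357e17)^(1/4) = 31330.8 m = 31.3 km

31.3 km


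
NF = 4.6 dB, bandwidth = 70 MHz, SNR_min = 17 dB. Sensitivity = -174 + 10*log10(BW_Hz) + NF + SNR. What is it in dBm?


10*log10(70000000.0) = 78.45
S = -174 + 78.45 + 4.6 + 17 = -73.9 dBm

-73.9 dBm


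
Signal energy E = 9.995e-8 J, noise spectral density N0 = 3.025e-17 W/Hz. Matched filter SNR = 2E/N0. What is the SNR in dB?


SNR_lin = 2 * 9.995e-8 / 3.025e-17 = 6.608e9
SNR_dB = 10*log10(6.608e9) = 98.2 dB

98.2 dB


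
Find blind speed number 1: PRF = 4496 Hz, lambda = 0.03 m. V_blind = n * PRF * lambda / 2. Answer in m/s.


V_blind = 1 * 4496 * 0.03 / 2 = 67.4 m/s

67.4 m/s


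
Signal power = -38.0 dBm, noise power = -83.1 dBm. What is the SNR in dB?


SNR = -38.0 - (-83.1) = 45.1 dB

45.1 dB


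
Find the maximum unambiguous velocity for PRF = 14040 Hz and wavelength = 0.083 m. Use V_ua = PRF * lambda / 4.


V_ua = 14040 * 0.083 / 4 = 291.3 m/s

291.3 m/s


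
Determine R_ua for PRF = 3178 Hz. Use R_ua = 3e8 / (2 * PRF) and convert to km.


R_ua = 3e8 / (2 * 3178) = 47199.5 m = 47.2 km

47.2 km


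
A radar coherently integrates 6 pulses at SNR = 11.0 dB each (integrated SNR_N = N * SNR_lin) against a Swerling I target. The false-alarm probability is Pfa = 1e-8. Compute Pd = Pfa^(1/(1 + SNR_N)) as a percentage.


SNR_lin = 10^(11.0/10) = 12.58925
SNR_N = 6 * 12.58925 = 75.5355
1/(1 + SNR_N) = 1/76.5355 = 0.0130658
Pd = (1e-8)^0.0130658 = 0.78609
Pd = 78.6%

78.6%


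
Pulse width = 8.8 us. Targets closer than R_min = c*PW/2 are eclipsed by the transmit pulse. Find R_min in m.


R_min = 3e8 * 8.8e-6 / 2 = 1320.0 m

1320.0 m


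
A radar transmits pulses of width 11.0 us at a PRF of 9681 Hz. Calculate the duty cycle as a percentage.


DC = 11.0e-6 * 9681 * 100 = 10.65%

10.65%


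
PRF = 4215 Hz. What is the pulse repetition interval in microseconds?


PRI = 1/4215 = 0.0002372479 s = 237.2 us

237.2 us


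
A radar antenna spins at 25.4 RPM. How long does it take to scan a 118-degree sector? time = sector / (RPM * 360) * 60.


t = 118 / (25.4 * 360) * 60 = 0.77 s

0.77 s


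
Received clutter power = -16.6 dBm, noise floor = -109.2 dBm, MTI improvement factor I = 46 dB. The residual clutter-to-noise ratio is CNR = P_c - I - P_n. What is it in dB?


CNR = -16.6 - 46 - (-109.2) = 46.6 dB

46.6 dB


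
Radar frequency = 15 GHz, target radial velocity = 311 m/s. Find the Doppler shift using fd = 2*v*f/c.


fd = 2 * 311 * 15000000000.0 / 3e8 = 31100.0 Hz

31100.0 Hz


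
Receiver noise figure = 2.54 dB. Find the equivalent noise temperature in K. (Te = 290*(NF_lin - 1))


NF_lin = 10^(2.54/10) = 1.794734
Te = 290 * (1.794734 - 1) = 230.5 K

230.5 K


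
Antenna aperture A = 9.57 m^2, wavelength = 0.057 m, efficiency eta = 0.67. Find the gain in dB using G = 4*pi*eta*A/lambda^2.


G_linear = 4*pi*0.67*9.57/0.057^2 = 24799.73
G_dB = 10*log10(24799.73) = 43.9 dB

43.9 dB


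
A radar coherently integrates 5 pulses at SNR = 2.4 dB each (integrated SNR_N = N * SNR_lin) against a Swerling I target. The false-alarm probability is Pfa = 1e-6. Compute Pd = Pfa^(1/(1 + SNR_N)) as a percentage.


SNR_lin = 10^(2.4/10) = 1.7378
SNR_N = 5 * 1.7378 = 8.689
1/(1 + SNR_N) = 1/9.689 = 0.1032098
Pd = (1e-6)^0.1032098 = 0.24029
Pd = 24.0%

24.0%


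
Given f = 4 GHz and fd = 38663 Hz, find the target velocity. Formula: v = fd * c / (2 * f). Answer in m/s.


v = 38663 * 3e8 / (2 * 4000000000.0) = 1449.9 m/s

1449.9 m/s


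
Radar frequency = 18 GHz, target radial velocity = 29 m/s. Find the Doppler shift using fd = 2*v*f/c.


fd = 2 * 29 * 18000000000.0 / 3e8 = 3480.0 Hz

3480.0 Hz


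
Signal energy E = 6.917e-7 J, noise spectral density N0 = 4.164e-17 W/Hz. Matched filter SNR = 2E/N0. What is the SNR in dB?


SNR_lin = 2 * 6.917e-7 / 4.164e-17 = 3.322e10
SNR_dB = 10*log10(3.322e10) = 105.2 dB

105.2 dB


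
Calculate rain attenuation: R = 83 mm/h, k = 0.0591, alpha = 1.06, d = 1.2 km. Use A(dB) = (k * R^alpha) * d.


gamma = 0.0591 * 83^1.06 = 6.394554 dB/km
A = 6.394554 * 1.2 = 7.67 dB

7.67 dB


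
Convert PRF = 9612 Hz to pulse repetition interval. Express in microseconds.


PRI = 1/9612 = 0.0001040366 s = 104.0 us

104.0 us


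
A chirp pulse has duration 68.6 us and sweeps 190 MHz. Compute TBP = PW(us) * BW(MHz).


TBP = 68.6 * 190 = 13034.0

13034.0


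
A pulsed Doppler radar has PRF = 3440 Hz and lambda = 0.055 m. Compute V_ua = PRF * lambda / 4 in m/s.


V_ua = 3440 * 0.055 / 4 = 47.3 m/s

47.3 m/s


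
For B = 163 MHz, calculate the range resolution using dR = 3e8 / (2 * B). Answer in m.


dR = 3e8 / (2 * 163000000.0) = 0.92 m

0.92 m


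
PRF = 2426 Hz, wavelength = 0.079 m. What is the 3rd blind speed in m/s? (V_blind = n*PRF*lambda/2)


V_blind = 3 * 2426 * 0.079 / 2 = 287.5 m/s

287.5 m/s


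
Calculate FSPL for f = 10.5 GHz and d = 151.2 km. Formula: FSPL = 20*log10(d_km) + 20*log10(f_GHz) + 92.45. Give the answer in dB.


20*log10(151.2) = 43.59
20*log10(10.5) = 20.42
FSPL = 156.5 dB

156.5 dB


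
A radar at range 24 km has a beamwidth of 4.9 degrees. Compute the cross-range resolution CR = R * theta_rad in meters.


BW_rad = 0.085521133
CR = 24000 * 0.085521133 = 2052.5 m

2052.5 m


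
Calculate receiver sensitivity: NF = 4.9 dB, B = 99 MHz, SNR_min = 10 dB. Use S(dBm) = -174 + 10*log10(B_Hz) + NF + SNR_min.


10*log10(99000000.0) = 79.96
S = -174 + 79.96 + 4.9 + 10 = -79.1 dBm

-79.1 dBm


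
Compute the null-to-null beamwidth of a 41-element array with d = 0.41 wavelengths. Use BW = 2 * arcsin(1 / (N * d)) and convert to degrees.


1/(N*d) = 1/(41*0.41) = 0.059488
BW = 2*arcsin(0.059488) = 6.8 degrees

6.8 degrees


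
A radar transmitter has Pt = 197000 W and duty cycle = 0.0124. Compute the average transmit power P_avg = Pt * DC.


P_avg = 197000 * 0.0124 = 2442.8 W

2442.8 W


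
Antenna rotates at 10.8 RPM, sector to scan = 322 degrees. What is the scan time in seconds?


t = 322 / (10.8 * 360) * 60 = 4.97 s

4.97 s


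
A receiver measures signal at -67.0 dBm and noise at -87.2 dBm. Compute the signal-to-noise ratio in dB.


SNR = -67.0 - (-87.2) = 20.2 dB

20.2 dB


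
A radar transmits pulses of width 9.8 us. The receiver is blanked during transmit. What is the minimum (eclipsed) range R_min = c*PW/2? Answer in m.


R_min = 3e8 * 9.8e-6 / 2 = 1470.0 m

1470.0 m


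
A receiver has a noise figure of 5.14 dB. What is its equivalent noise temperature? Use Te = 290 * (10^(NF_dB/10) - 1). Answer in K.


NF_lin = 10^(5.14/10) = 3.265878
Te = 290 * (3.265878 - 1) = 657.1 K

657.1 K


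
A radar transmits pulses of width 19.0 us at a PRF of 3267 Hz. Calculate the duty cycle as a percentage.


DC = 19.0e-6 * 3267 * 100 = 6.21%

6.21%


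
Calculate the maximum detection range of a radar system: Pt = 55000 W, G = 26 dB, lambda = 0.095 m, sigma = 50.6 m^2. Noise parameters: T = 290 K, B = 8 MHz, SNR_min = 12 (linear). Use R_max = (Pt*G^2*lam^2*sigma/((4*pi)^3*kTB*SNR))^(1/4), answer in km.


G_lin = 10^(26/10) = 398.107171
R^4 = 55000 * 398.107171^2 * 0.095^2 * 50.6 / ((4*pi)^3 * 1.38e-23 * 290 * 8000000.0 * 12)
R^4 = 5.22135e18 m^4
R_max = (5.22135e18)^(1/4) = 47802.0 m = 47.8 km

47.8 km


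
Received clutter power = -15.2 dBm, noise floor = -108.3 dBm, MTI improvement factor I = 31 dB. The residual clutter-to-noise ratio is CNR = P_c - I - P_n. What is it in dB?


CNR = -15.2 - 31 - (-108.3) = 62.1 dB

62.1 dB


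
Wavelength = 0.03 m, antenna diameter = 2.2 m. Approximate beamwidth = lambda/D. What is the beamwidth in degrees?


BW_rad = 0.03 / 2.2 = 0.013636
BW_deg = 0.78 degrees

0.78 degrees


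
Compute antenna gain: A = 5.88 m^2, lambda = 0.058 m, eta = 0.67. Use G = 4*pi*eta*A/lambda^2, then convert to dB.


G_linear = 4*pi*0.67*5.88/0.058^2 = 14716.55
G_dB = 10*log10(14716.55) = 41.7 dB

41.7 dB


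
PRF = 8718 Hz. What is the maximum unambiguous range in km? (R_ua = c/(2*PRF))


R_ua = 3e8 / (2 * 8718) = 17205.8 m = 17.2 km

17.2 km


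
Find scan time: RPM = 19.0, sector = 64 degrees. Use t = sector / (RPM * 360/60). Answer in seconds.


t = 64 / (19.0 * 360) * 60 = 0.56 s

0.56 s


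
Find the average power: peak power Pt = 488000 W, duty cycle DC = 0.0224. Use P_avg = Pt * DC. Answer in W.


P_avg = 488000 * 0.0224 = 10931.2 W

10931.2 W


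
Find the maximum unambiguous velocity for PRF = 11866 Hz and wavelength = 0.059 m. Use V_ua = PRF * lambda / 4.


V_ua = 11866 * 0.059 / 4 = 175.0 m/s

175.0 m/s


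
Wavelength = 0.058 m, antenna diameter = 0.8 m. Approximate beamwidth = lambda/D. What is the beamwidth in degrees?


BW_rad = 0.058 / 0.8 = 0.0725
BW_deg = 4.15 degrees

4.15 degrees


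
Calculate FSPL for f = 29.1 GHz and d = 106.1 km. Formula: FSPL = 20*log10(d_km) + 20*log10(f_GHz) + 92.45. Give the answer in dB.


20*log10(106.1) = 40.51
20*log10(29.1) = 29.28
FSPL = 162.2 dB

162.2 dB
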